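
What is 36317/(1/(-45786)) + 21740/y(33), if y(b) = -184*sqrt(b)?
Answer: -1662810162 - 5435*sqrt(33)/1518 ≈ -1.6628e+9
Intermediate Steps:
36317/(1/(-45786)) + 21740/y(33) = 36317/(1/(-45786)) + 21740/((-184*sqrt(33))) = 36317/(-1/45786) + 21740*(-sqrt(33)/6072) = 36317*(-45786) - 5435*sqrt(33)/1518 = -1662810162 - 5435*sqrt(33)/1518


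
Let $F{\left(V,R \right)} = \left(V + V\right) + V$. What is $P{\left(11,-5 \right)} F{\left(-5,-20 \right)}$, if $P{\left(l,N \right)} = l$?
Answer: $-165$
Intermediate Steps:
$F{\left(V,R \right)} = 3 V$ ($F{\left(V,R \right)} = 2 V + V = 3 V$)
$P{\left(11,-5 \right)} F{\left(-5,-20 \right)} = 11 \cdot 3 \left(-5\right) = 11 \left(-15\right) = -165$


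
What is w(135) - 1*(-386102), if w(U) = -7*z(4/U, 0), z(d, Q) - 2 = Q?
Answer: 386088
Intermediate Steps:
z(d, Q) = 2 + Q
w(U) = -14 (w(U) = -7*(2 + 0) = -7*2 = -14)
w(135) - 1*(-386102) = -14 - 1*(-386102) = -14 + 386102 = 386088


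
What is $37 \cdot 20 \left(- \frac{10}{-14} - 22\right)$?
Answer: $- \frac{110260}{7} \approx -15751.0$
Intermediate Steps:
$37 \cdot 20 \left(- \frac{10}{-14} - 22\right) = 740 \left(\left(-10\right) \left(- \frac{1}{14}\right) - 22\right) = 740 \left(\frac{5}{7} - 22\right) = 740 \left(- \frac{149}{7}\right) = - \frac{110260}{7}$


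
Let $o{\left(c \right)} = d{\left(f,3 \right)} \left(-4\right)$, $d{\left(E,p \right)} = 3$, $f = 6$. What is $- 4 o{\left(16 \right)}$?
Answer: $48$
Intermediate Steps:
$o{\left(c \right)} = -12$ ($o{\left(c \right)} = 3 \left(-4\right) = -12$)
$- 4 o{\left(16 \right)} = \left(-4\right) \left(-12\right) = 48$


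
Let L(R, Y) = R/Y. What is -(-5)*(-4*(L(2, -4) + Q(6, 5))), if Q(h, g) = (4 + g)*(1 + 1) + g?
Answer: -450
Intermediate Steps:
Q(h, g) = 8 + 3*g (Q(h, g) = (4 + g)*2 + g = (8 + 2*g) + g = 8 + 3*g)
-(-5)*(-4*(L(2, -4) + Q(6, 5))) = -(-5)*(-4*(2/(-4) + (8 + 3*5))) = -(-5)*(-4*(2*(-1/4) + (8 + 15))) = -(-5)*(-4*(-1/2 + 23)) = -(-5)*(-4*45/2) = -(-5)*(-90) = -5*90 = -450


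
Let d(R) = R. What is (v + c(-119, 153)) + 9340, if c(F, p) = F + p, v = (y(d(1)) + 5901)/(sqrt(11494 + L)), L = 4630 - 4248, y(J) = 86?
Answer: 9374 + 5987*sqrt(2969)/5938 ≈ 9428.9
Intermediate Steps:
L = 382
v = 5987*sqrt(2969)/5938 (v = (86 + 5901)/(sqrt(11494 + 382)) = 5987/(sqrt(11876)) = 5987/((2*sqrt(2969))) = 5987*(sqrt(2969)/5938) = 5987*sqrt(2969)/5938 ≈ 54.938)
(v + c(-119, 153)) + 9340 = (5987*sqrt(2969)/5938 + (-119 + 153)) + 9340 = (5987*sqrt(2969)/5938 + 34) + 9340 = (34 + 5987*sqrt(2969)/5938) + 9340 = 9374 + 5987*sqrt(2969)/5938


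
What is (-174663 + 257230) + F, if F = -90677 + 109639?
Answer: 101529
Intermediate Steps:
F = 18962
(-174663 + 257230) + F = (-174663 + 257230) + 18962 = 82567 + 18962 = 101529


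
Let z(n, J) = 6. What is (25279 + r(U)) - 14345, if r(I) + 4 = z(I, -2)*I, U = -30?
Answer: 10750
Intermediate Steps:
r(I) = -4 + 6*I
(25279 + r(U)) - 14345 = (25279 + (-4 + 6*(-30))) - 14345 = (25279 + (-4 - 180)) - 14345 = (25279 - 184) - 14345 = 25095 - 14345 = 10750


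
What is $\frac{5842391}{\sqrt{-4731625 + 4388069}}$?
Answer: $- \frac{5842391 i \sqrt{85889}}{171778} \approx - 9967.6 i$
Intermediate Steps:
$\frac{5842391}{\sqrt{-4731625 + 4388069}} = \frac{5842391}{\sqrt{-343556}} = \frac{5842391}{2 i \sqrt{85889}} = 5842391 \left(- \frac{i \sqrt{85889}}{171778}\right) = - \frac{5842391 i \sqrt{85889}}{171778}$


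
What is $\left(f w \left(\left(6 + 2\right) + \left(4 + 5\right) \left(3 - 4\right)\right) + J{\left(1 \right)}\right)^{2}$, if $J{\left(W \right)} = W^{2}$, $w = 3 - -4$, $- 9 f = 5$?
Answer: $\frac{1936}{81} \approx 23.901$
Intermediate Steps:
$f = - \frac{5}{9}$ ($f = \left(- \frac{1}{9}\right) 5 = - \frac{5}{9} \approx -0.55556$)
$w = 7$ ($w = 3 + 4 = 7$)
$\left(f w \left(\left(6 + 2\right) + \left(4 + 5\right) \left(3 - 4\right)\right) + J{\left(1 \right)}\right)^{2} = \left(\left(- \frac{5}{9}\right) 7 \left(\left(6 + 2\right) + \left(4 + 5\right) \left(3 - 4\right)\right) + 1^{2}\right)^{2} = \left(- \frac{35 \left(8 + 9 \left(-1\right)\right)}{9} + 1\right)^{2} = \left(- \frac{35 \left(8 - 9\right)}{9} + 1\right)^{2} = \left(\left(- \frac{35}{9}\right) \left(-1\right) + 1\right)^{2} = \left(\frac{35}{9} + 1\right)^{2} = \left(\frac{44}{9}\right)^{2} = \frac{1936}{81}$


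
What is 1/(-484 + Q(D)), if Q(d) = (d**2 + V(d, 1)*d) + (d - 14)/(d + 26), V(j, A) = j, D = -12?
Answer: -7/1385 ≈ -0.0050542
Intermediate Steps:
Q(d) = 2*d**2 + (-14 + d)/(26 + d) (Q(d) = (d**2 + d*d) + (d - 14)/(d + 26) = (d**2 + d**2) + (-14 + d)/(26 + d) = 2*d**2 + (-14 + d)/(26 + d))
1/(-484 + Q(D)) = 1/(-484 + (-14 - 12 + 2*(-12)**3 + 52*(-12)**2)/(26 - 12)) = 1/(-484 + (-14 - 12 + 2*(-1728) + 52*144)/14) = 1/(-484 + (-14 - 12 - 3456 + 7488)/14) = 1/(-484 + (1/14)*4006) = 1/(-484 + 2003/7) = 1/(-1385/7) = -7/1385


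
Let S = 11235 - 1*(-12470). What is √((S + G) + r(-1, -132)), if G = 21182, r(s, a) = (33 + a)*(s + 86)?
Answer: 2*√9118 ≈ 190.98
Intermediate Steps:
r(s, a) = (33 + a)*(86 + s)
S = 23705 (S = 11235 + 12470 = 23705)
√((S + G) + r(-1, -132)) = √((23705 + 21182) + (2838 + 33*(-1) + 86*(-132) - 132*(-1))) = √(44887 + (2838 - 33 - 11352 + 132)) = √(44887 - 8415) = √36472 = 2*√9118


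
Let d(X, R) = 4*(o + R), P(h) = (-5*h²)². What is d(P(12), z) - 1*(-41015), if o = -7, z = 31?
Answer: 41111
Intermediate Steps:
P(h) = 25*h⁴
d(X, R) = -28 + 4*R (d(X, R) = 4*(-7 + R) = -28 + 4*R)
d(P(12), z) - 1*(-41015) = (-28 + 4*31) - 1*(-41015) = (-28 + 124) + 41015 = 96 + 41015 = 41111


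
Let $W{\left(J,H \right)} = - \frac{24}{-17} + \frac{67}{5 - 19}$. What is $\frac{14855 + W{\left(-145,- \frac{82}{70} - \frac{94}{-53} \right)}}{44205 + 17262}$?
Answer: $\frac{1178229}{4876382} \approx 0.24162$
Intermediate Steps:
$W{\left(J,H \right)} = - \frac{803}{238}$ ($W{\left(J,H \right)} = \left(-24\right) \left(- \frac{1}{17}\right) + \frac{67}{5 - 19} = \frac{24}{17} + \frac{67}{-14} = \frac{24}{17} + 67 \left(- \frac{1}{14}\right) = \frac{24}{17} - \frac{67}{14} = - \frac{803}{238}$)
$\frac{14855 + W{\left(-145,- \frac{82}{70} - \frac{94}{-53} \right)}}{44205 + 17262} = \frac{14855 - \frac{803}{238}}{44205 + 17262} = \frac{3534687}{238 \cdot 61467} = \frac{3534687}{238} \cdot \frac{1}{61467} = \frac{1178229}{4876382}$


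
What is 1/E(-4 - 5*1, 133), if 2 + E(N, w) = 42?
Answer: 1/40 ≈ 0.025000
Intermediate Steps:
E(N, w) = 40 (E(N, w) = -2 + 42 = 40)
1/E(-4 - 5*1, 133) = 1/40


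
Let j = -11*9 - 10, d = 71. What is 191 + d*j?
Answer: -7548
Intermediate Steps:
j = -109 (j = -99 - 10 = -109)
191 + d*j = 191 + 71*(-109) = 191 - 7739 = -7548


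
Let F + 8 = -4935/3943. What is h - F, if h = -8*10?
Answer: -278961/3943 ≈ -70.748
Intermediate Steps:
F = -36479/3943 (F = -8 - 4935/3943 = -36479/3943 ≈ -9.2516)
h = -80
h - F = -80 - 1*(-36479/3943) = -80 + 36479/3943 = -278961/3943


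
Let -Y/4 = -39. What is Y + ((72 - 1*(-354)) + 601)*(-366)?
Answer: -375726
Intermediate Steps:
Y = 156 (Y = -4*(-39) = 156)
Y + ((72 - 1*(-354)) + 601)*(-366) = 156 + ((72 - 1*(-354)) + 601)*(-366) = 156 + ((72 + 354) + 601)*(-366) = 156 + (426 + 601)*(-366) = 156 + 1027*(-366) = 156 - 375882 = -375726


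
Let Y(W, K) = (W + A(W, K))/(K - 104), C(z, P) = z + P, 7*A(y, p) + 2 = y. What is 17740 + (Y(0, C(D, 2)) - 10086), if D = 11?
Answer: 4875600/637 ≈ 7654.0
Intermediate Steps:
A(y, p) = -2/7 + y/7
C(z, P) = P + z
Y(W, K) = (-2/7 + 8*W/7)/(-104 + K) (Y(W, K) = (W + (-2/7 + W/7))/(K - 104) = (-2/7 + 8*W/7)/(-104 + K))
17740 + (Y(0, C(D, 2)) - 10086) = 17740 + (2*(-1 + 4*0)/(7*(-104 + (2 + 11))) - 10086) = 17740 + (2*(-1 + 0)/(7*(-104 + 13)) - 10086) = 17740 + ((2/7)*(-1)/(-91) - 10086) = 17740 + ((2/7)*(-1/91)*(-1) - 10086) = 17740 + (2/637 - 10086) = 17740 - 6424780/637 = 4875600/637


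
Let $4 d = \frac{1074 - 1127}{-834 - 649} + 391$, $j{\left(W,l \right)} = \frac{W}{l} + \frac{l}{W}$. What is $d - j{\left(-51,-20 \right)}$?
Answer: $\frac{143425547}{1512660} \approx 94.817$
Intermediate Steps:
$d = \frac{289953}{2966}$ ($d = \frac{\frac{1074 - 1127}{-834 - 649} + 391}{4} = \frac{- \frac{53}{-1483} + 391}{4} = \frac{\left(-53\right) \left(- \frac{1}{1483}\right) + 391}{4} = \frac{\frac{53}{1483} + 391}{4} = \frac{1}{4} \cdot \frac{579906}{1483} = \frac{289953}{2966} \approx 97.759$)
$d - j{\left(-51,-20 \right)} = \frac{289953}{2966} - \left(- \frac{51}{-20} - \frac{20}{-51}\right) = \frac{289953}{2966} - \left(\left(-51\right) \left(- \frac{1}{20}\right) - - \frac{20}{51}\right) = \frac{289953}{2966} - \left(\frac{51}{20} + \frac{20}{51}\right) = \frac{289953}{2966} - \frac{3001}{1020} = \frac{143425547}{1512660}$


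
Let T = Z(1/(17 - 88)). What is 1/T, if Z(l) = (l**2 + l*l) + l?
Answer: -5041/69 ≈ -73.058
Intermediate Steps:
Z(l) = l + 2*l**2 (Z(l) = (l**2 + l**2) + l = 2*l**2 + l = l + 2*l**2)
T = -69/5041 (T = (1 + 2/(17 - 88))/(17 - 88) = (1 + 2/(-71))/(-71) = -(1 + 2*(-1/71))/71 = -(1 - 2/71)/71 = -1/71*69/71 = -69/5041 ≈ -0.013688)
1/T = 1/(-69/5041) = -5041/69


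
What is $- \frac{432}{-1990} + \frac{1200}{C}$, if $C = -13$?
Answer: $- \frac{1191192}{12935} \approx -92.091$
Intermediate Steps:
$- \frac{432}{-1990} + \frac{1200}{C} = - \frac{432}{-1990} + \frac{1200}{-13} = \left(-432\right) \left(- \frac{1}{1990}\right) + 1200 \left(- \frac{1}{13}\right) = \frac{216}{995} - \frac{1200}{13} = - \frac{1191192}{12935}$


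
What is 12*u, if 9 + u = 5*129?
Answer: 7632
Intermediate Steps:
u = 636 (u = -9 + 5*129 = -9 + 645 = 636)
12*u = 12*636 = 7632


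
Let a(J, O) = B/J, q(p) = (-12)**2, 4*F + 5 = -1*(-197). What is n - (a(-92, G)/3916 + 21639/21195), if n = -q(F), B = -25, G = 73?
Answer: -369125140481/2545321680 ≈ -145.02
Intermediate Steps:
F = 48 (F = -5/4 + (-1*(-197))/4 = -5/4 + (1/4)*197 = -5/4 + 197/4 = 48)
q(p) = 144
a(J, O) = -25/J
n = -144 (n = -1*144 = -144)
n - (a(-92, G)/3916 + 21639/21195) = -144 - (-25/(-92)/3916 + 21639/21195) = -144 - (-25*(-1/92)*(1/3916) + 21639*(1/21195)) = -144 - ((25/92)*(1/3916) + 7213/7065) = -144 - (25/360272 + 7213/7065) = -144 - 1*2598818561/2545321680 = -144 - 2598818561/2545321680 = -369125140481/2545321680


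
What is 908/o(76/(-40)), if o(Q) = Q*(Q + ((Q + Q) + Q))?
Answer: 22700/361 ≈ 62.881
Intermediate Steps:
o(Q) = 4*Q² (o(Q) = Q*(Q + (2*Q + Q)) = Q*(Q + 3*Q) = Q*(4*Q) = 4*Q²)
908/o(76/(-40)) = 908/((4*(76/(-40))²)) = 908/((4*(76*(-1/40))²)) = 908/((4*(-19/10)²)) = 908/((4*(361/100))) = 908/(361/25) = 908*(25/361) = 22700/361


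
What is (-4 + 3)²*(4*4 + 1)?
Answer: 17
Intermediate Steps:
(-4 + 3)²*(4*4 + 1) = (-1)²*(16 + 1) = 1*17 = 17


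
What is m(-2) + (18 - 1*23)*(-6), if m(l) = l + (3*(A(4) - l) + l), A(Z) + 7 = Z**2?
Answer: 59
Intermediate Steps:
A(Z) = -7 + Z**2
m(l) = 27 - l (m(l) = l + (3*((-7 + 4**2) - l) + l) = l + (3*((-7 + 16) - l) + l) = l + (3*(9 - l) + l) = l + ((27 - 3*l) + l) = l + (27 - 2*l) = 27 - l)
m(-2) + (18 - 1*23)*(-6) = (27 - 1*(-2)) + (18 - 1*23)*(-6) = (27 + 2) + (18 - 23)*(-6) = 29 - 5*(-6) = 29 + 30 = 59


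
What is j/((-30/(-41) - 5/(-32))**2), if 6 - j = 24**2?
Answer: -196233216/271445 ≈ -722.92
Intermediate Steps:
j = -570 (j = 6 - 1*24**2 = 6 - 1*576 = 6 - 576 = -570)
j/((-30/(-41) - 5/(-32))**2) = -570/(-30/(-41) - 5/(-32))**2 = -570/(-30*(-1/41) - 5*(-1/32))**2 = -570/(30/41 + 5/32)**2 = -570/((1165/1312)**2) = -570/1357225/1721344 = -570*1721344/1357225 = -196233216/271445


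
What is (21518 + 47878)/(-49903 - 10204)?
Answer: -69396/60107 ≈ -1.1545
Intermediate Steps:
(21518 + 47878)/(-49903 - 10204) = 69396/(-60107) = 69396*(-1/60107) = -69396/60107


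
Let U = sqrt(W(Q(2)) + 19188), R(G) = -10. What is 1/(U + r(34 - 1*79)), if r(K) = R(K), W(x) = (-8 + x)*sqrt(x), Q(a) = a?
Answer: -1/(10 - sqrt(19188 - 6*sqrt(2))) ≈ 0.0077827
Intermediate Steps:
W(x) = sqrt(x)*(-8 + x)
r(K) = -10
U = sqrt(19188 - 6*sqrt(2)) (U = sqrt(sqrt(2)*(-8 + 2) + 19188) = sqrt(sqrt(2)*(-6) + 19188) = sqrt(-6*sqrt(2) + 19188) = sqrt(19188 - 6*sqrt(2)) ≈ 138.49)
1/(U + r(34 - 1*79)) = 1/(sqrt(19188 - 6*sqrt(2)) - 10) = 1/(-10 + sqrt(19188 - 6*sqrt(2)))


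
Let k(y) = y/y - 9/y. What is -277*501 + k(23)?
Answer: -3191857/23 ≈ -1.3878e+5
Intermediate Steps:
k(y) = 1 - 9/y
-277*501 + k(23) = -277*501 + (-9 + 23)/23 = -138777 + (1/23)*14 = -138777 + 14/23 = -3191857/23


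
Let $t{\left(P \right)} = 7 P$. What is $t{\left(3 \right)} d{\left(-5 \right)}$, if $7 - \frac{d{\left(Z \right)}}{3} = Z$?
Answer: $756$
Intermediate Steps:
$d{\left(Z \right)} = 21 - 3 Z$
$t{\left(3 \right)} d{\left(-5 \right)} = 7 \cdot 3 \left(21 - -15\right) = 21 \left(21 + 15\right) = 21 \cdot 36 = 756$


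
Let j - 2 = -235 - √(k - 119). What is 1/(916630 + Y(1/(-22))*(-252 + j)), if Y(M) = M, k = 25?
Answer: 443659590/406681470659119 - 22*I*√94/406681470659119 ≈ 1.0909e-6 - 5.2448e-13*I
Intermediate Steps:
j = -233 - I*√94 (j = 2 + (-235 - √(25 - 119)) = 2 + (-235 - √(-94)) = 2 + (-235 - I*√94) = -233 - I*√94 ≈ -233.0 - 9.6954*I)
1/(916630 + Y(1/(-22))*(-252 + j)) = 1/(916630 + (-252 + (-233 - I*√94))/(-22)) = 1/(916630 - (-485 - I*√94)/22) = 1/(916630 + (485/22 + I*√94/22)) = 1/(20166345/22 + I*√94/22)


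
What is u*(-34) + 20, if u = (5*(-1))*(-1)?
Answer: -150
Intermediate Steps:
u = 5 (u = -5*(-1) = 5)
u*(-34) + 20 = 5*(-34) + 20 = -170 + 20 = -150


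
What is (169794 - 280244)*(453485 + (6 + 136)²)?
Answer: -52314532050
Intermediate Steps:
(169794 - 280244)*(453485 + (6 + 136)²) = -110450*(453485 + 142²) = -110450*(453485 + 20164) = -110450*473649 = -52314532050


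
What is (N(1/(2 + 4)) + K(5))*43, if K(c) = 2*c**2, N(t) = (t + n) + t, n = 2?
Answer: 6751/3 ≈ 2250.3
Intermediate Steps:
N(t) = 2 + 2*t (N(t) = (t + 2) + t = (2 + t) + t = 2 + 2*t)
(N(1/(2 + 4)) + K(5))*43 = ((2 + 2/(2 + 4)) + 2*5**2)*43 = ((2 + 2/6) + 2*25)*43 = ((2 + 2*(1/6)) + 50)*43 = ((2 + 1/3) + 50)*43 = (7/3 + 50)*43 = (157/3)*43 = 6751/3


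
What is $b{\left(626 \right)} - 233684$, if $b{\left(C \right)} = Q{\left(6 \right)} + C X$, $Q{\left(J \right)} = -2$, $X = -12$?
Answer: $-241198$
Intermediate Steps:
$b{\left(C \right)} = -2 - 12 C$ ($b{\left(C \right)} = -2 + C \left(-12\right) = -2 - 12 C$)
$b{\left(626 \right)} - 233684 = \left(-2 - 7512\right) - 233684 = -7514 - 233684 = -241198$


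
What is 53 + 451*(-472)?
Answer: -212819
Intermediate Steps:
53 + 451*(-472) = 53 - 212872 = -212819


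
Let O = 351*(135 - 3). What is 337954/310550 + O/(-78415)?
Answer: 1211226031/2435177825 ≈ 0.49739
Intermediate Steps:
O = 46332 (O = 351*132 = 46332)
337954/310550 + O/(-78415) = 337954/310550 + 46332/(-78415) = 337954*(1/310550) + 46332*(-1/78415) = 168977/155275 - 46332/78415 = 1211226031/2435177825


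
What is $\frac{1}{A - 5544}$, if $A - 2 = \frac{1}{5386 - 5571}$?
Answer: $- \frac{185}{1025271} \approx -0.00018044$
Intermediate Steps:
$A = \frac{369}{185}$ ($A = 2 + \frac{1}{5386 - 5571} = 2 + \frac{1}{-185} = 2 - \frac{1}{185} = \frac{369}{185} \approx 1.9946$)
$\frac{1}{A - 5544} = \frac{1}{\frac{369}{185} - 5544} = \frac{1}{- \frac{1025271}{185}} = - \frac{185}{1025271}$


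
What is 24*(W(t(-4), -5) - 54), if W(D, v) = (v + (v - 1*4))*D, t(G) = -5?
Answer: 384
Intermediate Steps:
W(D, v) = D*(-4 + 2*v) (W(D, v) = (v + (v - 4))*D = (v + (-4 + v))*D = (-4 + 2*v)*D = D*(-4 + 2*v))
24*(W(t(-4), -5) - 54) = 24*(2*(-5)*(-2 - 5) - 54) = 24*(2*(-5)*(-7) - 54) = 24*(70 - 54) = 24*16 = 384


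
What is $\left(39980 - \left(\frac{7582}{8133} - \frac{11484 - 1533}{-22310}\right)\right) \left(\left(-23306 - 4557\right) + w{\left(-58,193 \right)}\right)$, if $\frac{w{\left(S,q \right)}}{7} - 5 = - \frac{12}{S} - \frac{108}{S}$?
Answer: $- \frac{975171095105820704}{876994945} \approx -1.1119 \cdot 10^{9}$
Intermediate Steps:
$w{\left(S,q \right)} = 35 - \frac{840}{S}$ ($w{\left(S,q \right)} = 35 + 7 \left(- \frac{12}{S} - \frac{108}{S}\right) = 35 + 7 \left(- \frac{120}{S}\right) = 35 - \frac{840}{S}$)
$\left(39980 - \left(\frac{7582}{8133} - \frac{11484 - 1533}{-22310}\right)\right) \left(\left(-23306 - 4557\right) + w{\left(-58,193 \right)}\right) = \left(39980 - \left(\frac{7582}{8133} - \frac{11484 - 1533}{-22310}\right)\right) \left(\left(-23306 - 4557\right) + \left(35 - \frac{840}{-58}\right)\right) = \left(39980 + \left(9951 \left(- \frac{1}{22310}\right) - \frac{7582}{8133}\right)\right) \left(\left(-23306 - 4557\right) + \left(35 - - \frac{420}{29}\right)\right) = \left(39980 - \frac{250085903}{181447230}\right) \left(-27863 + \left(35 + \frac{420}{29}\right)\right) = \left(39980 - \frac{250085903}{181447230}\right) \left(-27863 + \frac{1435}{29}\right) = \frac{7254010169497}{181447230} \left(- \frac{806592}{29}\right) = - \frac{975171095105820704}{876994945}$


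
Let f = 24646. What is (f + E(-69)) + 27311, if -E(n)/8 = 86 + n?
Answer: 51821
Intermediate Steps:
E(n) = -688 - 8*n (E(n) = -8*(86 + n) = -688 - 8*n)
(f + E(-69)) + 27311 = (24646 + (-688 - 8*(-69))) + 27311 = (24646 + (-688 + 552)) + 27311 = (24646 - 136) + 27311 = 24510 + 27311 = 51821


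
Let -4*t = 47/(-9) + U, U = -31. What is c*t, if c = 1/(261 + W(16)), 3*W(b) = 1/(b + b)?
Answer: 2608/75171 ≈ 0.034694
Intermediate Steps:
W(b) = 1/(6*b) (W(b) = 1/(3*(b + b)) = 1/(3*((2*b))) = (1/(2*b))/3 = 1/(6*b))
t = 163/18 (t = -(47/(-9) - 31)/4 = -(47*(-⅑) - 31)/4 = -(-47/9 - 31)/4 = -¼*(-326/9) = 163/18 ≈ 9.0556)
c = 96/25057 (c = 1/(261 + (⅙)/16) = 1/(261 + (⅙)*(1/16)) = 1/(261 + 1/96) = 1/(25057/96) = 96/25057 ≈ 0.0038313)
c*t = (96/25057)*(163/18) = 2608/75171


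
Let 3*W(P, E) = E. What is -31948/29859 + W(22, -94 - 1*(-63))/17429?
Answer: -557130235/520412511 ≈ -1.0706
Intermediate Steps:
W(P, E) = E/3
-31948/29859 + W(22, -94 - 1*(-63))/17429 = -31948/29859 + ((-94 - 1*(-63))/3)/17429 = -31948*1/29859 + ((-94 + 63)/3)*(1/17429) = -31948/29859 + ((1/3)*(-31))*(1/17429) = -31948/29859 - 31/3*1/17429 = -31948/29859 - 31/52287 = -557130235/520412511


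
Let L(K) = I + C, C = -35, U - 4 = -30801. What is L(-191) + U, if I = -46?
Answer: -30878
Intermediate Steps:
U = -30797 (U = 4 - 30801 = -30797)
L(K) = -81 (L(K) = -46 - 35 = -81)
L(-191) + U = -81 - 30797 = -30878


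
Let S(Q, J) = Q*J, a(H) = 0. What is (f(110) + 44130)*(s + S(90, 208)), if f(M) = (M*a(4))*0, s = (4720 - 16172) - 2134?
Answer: 226563420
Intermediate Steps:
s = -13586 (s = -11452 - 2134 = -13586)
f(M) = 0 (f(M) = (M*0)*0 = 0*0 = 0)
S(Q, J) = J*Q
(f(110) + 44130)*(s + S(90, 208)) = (0 + 44130)*(-13586 + 208*90) = 44130*(-13586 + 18720) = 44130*5134 = 226563420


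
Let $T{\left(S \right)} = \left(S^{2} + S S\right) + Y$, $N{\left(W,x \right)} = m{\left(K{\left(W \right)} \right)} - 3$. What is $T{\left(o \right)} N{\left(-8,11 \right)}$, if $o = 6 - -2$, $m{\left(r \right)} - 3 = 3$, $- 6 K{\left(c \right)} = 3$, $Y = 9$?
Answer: $411$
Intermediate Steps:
$K{\left(c \right)} = - \frac{1}{2}$ ($K{\left(c \right)} = \left(- \frac{1}{6}\right) 3 = - \frac{1}{2}$)
$m{\left(r \right)} = 6$ ($m{\left(r \right)} = 3 + 3 = 6$)
$N{\left(W,x \right)} = 3$ ($N{\left(W,x \right)} = 6 - 3 = 3$)
$o = 8$ ($o = 6 + 2 = 8$)
$T{\left(S \right)} = 9 + 2 S^{2}$ ($T{\left(S \right)} = \left(S^{2} + S S\right) + 9 = \left(S^{2} + S^{2}\right) + 9 = 2 S^{2} + 9 = 9 + 2 S^{2}$)
$T{\left(o \right)} N{\left(-8,11 \right)} = \left(9 + 2 \cdot 8^{2}\right) 3 = \left(9 + 2 \cdot 64\right) 3 = \left(9 + 128\right) 3 = 137 \cdot 3 = 411$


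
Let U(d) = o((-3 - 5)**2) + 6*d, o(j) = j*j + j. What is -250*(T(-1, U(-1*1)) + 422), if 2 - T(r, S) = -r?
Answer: -105750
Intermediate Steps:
o(j) = j + j**2 (o(j) = j**2 + j = j + j**2)
U(d) = 4160 + 6*d (U(d) = (-3 - 5)**2*(1 + (-3 - 5)**2) + 6*d = (-8)**2*(1 + (-8)**2) + 6*d = 64*(1 + 64) + 6*d = 64*65 + 6*d = 4160 + 6*d)
T(r, S) = 2 + r (T(r, S) = 2 - (-1)*r = 2 + r)
-250*(T(-1, U(-1*1)) + 422) = -250*((2 - 1) + 422) = -250*(1 + 422) = -250*423 = -105750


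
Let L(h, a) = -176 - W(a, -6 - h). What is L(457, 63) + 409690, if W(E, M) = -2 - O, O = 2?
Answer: 409518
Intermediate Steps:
W(E, M) = -4 (W(E, M) = -2 - 1*2 = -2 - 2 = -4)
L(h, a) = -172 (L(h, a) = -176 - 1*(-4) = -176 + 4 = -172)
L(457, 63) + 409690 = -172 + 409690 = 409518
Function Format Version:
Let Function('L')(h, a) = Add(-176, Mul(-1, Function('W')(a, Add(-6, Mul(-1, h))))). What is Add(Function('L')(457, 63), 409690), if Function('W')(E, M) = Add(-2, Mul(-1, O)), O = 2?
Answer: 409518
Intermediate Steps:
Function('W')(E, M) = -4 (Function('W')(E, M) = Add(-2, Mul(-1, 2)) = Add(-2, -2) = -4)
Function('L')(h, a) = -172 (Function('L')(h, a) = Add(-176, Mul(-1, -4)) = Add(-176, 4) = -172)
Add(Function('L')(457, 63), 409690) = Add(-172, 409690) = 409518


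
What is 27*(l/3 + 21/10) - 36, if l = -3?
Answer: -63/10 ≈ -6.3000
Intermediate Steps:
27*(l/3 + 21/10) - 36 = 27*(-3/3 + 21/10) - 36 = 27*(-3*⅓ + 21*(⅒)) - 36 = 27*(-1 + 21/10) - 36 = 27*(11/10) - 36 = 297/10 - 36 = -63/10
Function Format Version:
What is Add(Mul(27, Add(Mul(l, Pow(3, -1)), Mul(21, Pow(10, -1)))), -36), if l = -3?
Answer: Rational(-63, 10) ≈ -6.3000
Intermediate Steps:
Add(Mul(27, Add(Mul(l, Pow(3, -1)), Mul(21, Pow(10, -1)))), -36) = Add(Mul(27, Add(Mul(-3, Pow(3, -1)), Mul(21, Pow(10, -1)))), -36) = Add(Mul(27, Add(Mul(-3, Rational(1, 3)), Mul(21, Rational(1, 10)))), -36) = Add(Mul(27, Add(-1, Rational(21, 10))), -36) = Add(Mul(27, Rational(11, 10)), -36) = Add(Rational(297, 10), -36) = Rational(-63, 10)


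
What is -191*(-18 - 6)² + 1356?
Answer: -108660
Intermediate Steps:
-191*(-18 - 6)² + 1356 = -191*(-24)² + 1356 = -191*576 + 1356 = -110016 + 1356 = -108660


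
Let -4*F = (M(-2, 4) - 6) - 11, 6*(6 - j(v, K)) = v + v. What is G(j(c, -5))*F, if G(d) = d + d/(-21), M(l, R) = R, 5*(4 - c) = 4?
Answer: 962/63 ≈ 15.270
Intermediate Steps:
c = 16/5 (c = 4 - 1/5*4 = 4 - 4/5 = 16/5 ≈ 3.2000)
j(v, K) = 6 - v/3 (j(v, K) = 6 - (v + v)/6 = 6 - v/3)
G(d) = 20*d/21 (G(d) = d + d*(-1/21) = d - d/21 = 20*d/21)
F = 13/4 (F = -((4 - 6) - 11)/4 = -(-2 - 11)/4 = -1/4*(-13) = 13/4 ≈ 3.2500)
G(j(c, -5))*F = (20*(6 - 1/3*16/5)/21)*(13/4) = (20*(6 - 16/15)/21)*(13/4) = ((20/21)*(74/15))*(13/4) = (296/63)*(13/4) = 962/63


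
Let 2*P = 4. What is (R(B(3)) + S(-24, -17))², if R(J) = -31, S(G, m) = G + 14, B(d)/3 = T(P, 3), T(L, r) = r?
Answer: 1681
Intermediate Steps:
P = 2 (P = (½)*4 = 2)
B(d) = 9 (B(d) = 3*3 = 9)
S(G, m) = 14 + G
(R(B(3)) + S(-24, -17))² = (-31 + (14 - 24))² = (-31 - 10)² = (-41)² = 1681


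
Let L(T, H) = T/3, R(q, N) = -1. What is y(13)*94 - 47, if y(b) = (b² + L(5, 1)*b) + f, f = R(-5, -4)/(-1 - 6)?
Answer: 375671/21 ≈ 17889.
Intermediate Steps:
L(T, H) = T/3 (L(T, H) = T*(⅓) = T/3)
f = ⅐ (f = -1/(-1 - 6) = -1/(-7) = -1*(-⅐) = ⅐ ≈ 0.14286)
y(b) = ⅐ + b² + 5*b/3 (y(b) = (b² + ((⅓)*5)*b) + ⅐ = (b² + 5*b/3) + ⅐ = ⅐ + b² + 5*b/3)
y(13)*94 - 47 = (⅐ + 13² + (5/3)*13)*94 - 47 = (⅐ + 169 + 65/3)*94 - 47 = (4007/21)*94 - 47 = 376658/21 - 47 = 375671/21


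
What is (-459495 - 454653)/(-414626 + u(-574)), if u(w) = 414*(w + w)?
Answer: 457074/444949 ≈ 1.0273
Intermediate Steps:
u(w) = 828*w (u(w) = 414*(2*w) = 828*w)
(-459495 - 454653)/(-414626 + u(-574)) = (-459495 - 454653)/(-414626 + 828*(-574)) = -914148/(-414626 - 475272) = -914148/(-889898) = -914148*(-1/889898) = 457074/444949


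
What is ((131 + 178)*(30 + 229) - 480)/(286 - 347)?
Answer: -79551/61 ≈ -1304.1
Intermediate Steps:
((131 + 178)*(30 + 229) - 480)/(286 - 347) = (309*259 - 480)/(-61) = (80031 - 480)*(-1/61) = 79551*(-1/61) = -79551/61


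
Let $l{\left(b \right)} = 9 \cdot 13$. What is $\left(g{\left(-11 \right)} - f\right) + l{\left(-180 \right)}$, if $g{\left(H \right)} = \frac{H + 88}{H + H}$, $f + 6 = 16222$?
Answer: $- \frac{32205}{2} \approx -16103.0$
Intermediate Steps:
$f = 16216$ ($f = -6 + 16222 = 16216$)
$g{\left(H \right)} = \frac{88 + H}{2 H}$
$l{\left(b \right)} = 117$
$\left(g{\left(-11 \right)} - f\right) + l{\left(-180 \right)} = \left(\frac{88 - 11}{2 \left(-11\right)} - 16216\right) + 117 = \left(\frac{1}{2} \left(- \frac{1}{11}\right) 77 - 16216\right) + 117 = \left(- \frac{7}{2} - 16216\right) + 117 = - \frac{32439}{2} + 117 = - \frac{32205}{2}$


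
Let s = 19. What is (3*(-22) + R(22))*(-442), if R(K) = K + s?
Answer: 11050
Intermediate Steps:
R(K) = 19 + K (R(K) = K + 19 = 19 + K)
(3*(-22) + R(22))*(-442) = (3*(-22) + (19 + 22))*(-442) = (-66 + 41)*(-442) = -25*(-442) = 11050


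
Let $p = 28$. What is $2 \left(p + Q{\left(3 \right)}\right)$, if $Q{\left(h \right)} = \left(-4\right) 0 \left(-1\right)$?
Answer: $56$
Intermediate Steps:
$Q{\left(h \right)} = 0$ ($Q{\left(h \right)} = 0 \left(-1\right) = 0$)
$2 \left(p + Q{\left(3 \right)}\right) = 2 \left(28 + 0\right) = 2 \cdot 28 = 56$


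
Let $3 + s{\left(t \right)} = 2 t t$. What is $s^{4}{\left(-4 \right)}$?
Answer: $707281$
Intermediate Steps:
$s{\left(t \right)} = -3 + 2 t^{2}$ ($s{\left(t \right)} = -3 + 2 t t = -3 + 2 t^{2}$)
$s^{4}{\left(-4 \right)} = \left(-3 + 2 \left(-4\right)^{2}\right)^{4} = \left(-3 + 2 \cdot 16\right)^{4} = \left(-3 + 32\right)^{4} = 29^{4} = 707281$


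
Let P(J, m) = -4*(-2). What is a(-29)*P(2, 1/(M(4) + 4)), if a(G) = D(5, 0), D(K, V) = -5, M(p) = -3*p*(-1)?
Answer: -40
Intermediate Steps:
M(p) = 3*p
P(J, m) = 8
a(G) = -5
a(-29)*P(2, 1/(M(4) + 4)) = -5*8 = -40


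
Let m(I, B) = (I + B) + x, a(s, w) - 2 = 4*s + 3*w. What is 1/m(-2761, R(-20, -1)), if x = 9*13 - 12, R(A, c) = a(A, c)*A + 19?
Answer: -1/1017 ≈ -0.00098328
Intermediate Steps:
a(s, w) = 2 + 3*w + 4*s (a(s, w) = 2 + (4*s + 3*w) = 2 + (3*w + 4*s) = 2 + 3*w + 4*s)
R(A, c) = 19 + A*(2 + 3*c + 4*A) (R(A, c) = (2 + 3*c + 4*A)*A + 19 = A*(2 + 3*c + 4*A) + 19 = 19 + A*(2 + 3*c + 4*A))
x = 105 (x = 117 - 12 = 105)
m(I, B) = 105 + B + I (m(I, B) = (I + B) + 105 = (B + I) + 105 = 105 + B + I)
1/m(-2761, R(-20, -1)) = 1/(105 + (19 - 20*(2 + 3*(-1) + 4*(-20))) - 2761) = 1/(105 + (19 - 20*(2 - 3 - 80)) - 2761) = 1/(105 + (19 - 20*(-81)) - 2761) = 1/(105 + (19 + 1620) - 2761) = 1/(105 + 1639 - 2761) = 1/(-1017) = -1/1017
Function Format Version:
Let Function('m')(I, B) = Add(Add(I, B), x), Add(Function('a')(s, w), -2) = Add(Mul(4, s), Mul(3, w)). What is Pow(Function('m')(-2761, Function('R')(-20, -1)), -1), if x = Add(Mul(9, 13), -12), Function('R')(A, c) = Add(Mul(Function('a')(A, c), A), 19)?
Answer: Rational(-1, 1017) ≈ -0.00098328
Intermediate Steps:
Function('a')(s, w) = Add(2, Mul(3, w), Mul(4, s)) (Function('a')(s, w) = Add(2, Add(Mul(4, s), Mul(3, w))) = Add(2, Add(Mul(3, w), Mul(4, s))) = Add(2, Mul(3, w), Mul(4, s)))
Function('R')(A, c) = Add(19, Mul(A, Add(2, Mul(3, c), Mul(4, A)))) (Function('R')(A, c) = Add(Mul(Add(2, Mul(3, c), Mul(4, A)), A), 19) = Add(Mul(A, Add(2, Mul(3, c), Mul(4, A))), 19) = Add(19, Mul(A, Add(2, Mul(3, c), Mul(4, A)))))
x = 105 (x = Add(117, -12) = 105)
Function('m')(I, B) = Add(105, B, I) (Function('m')(I, B) = Add(Add(I, B), 105) = Add(Add(B, I), 105) = Add(105, B, I))
Pow(Function('m')(-2761, Function('R')(-20, -1)), -1) = Pow(Add(105, Add(19, Mul(-20, Add(2, Mul(3, -1), Mul(4, -20)))), -2761), -1) = Pow(Add(105, Add(19, Mul(-20, Add(2, -3, -80))), -2761), -1) = Pow(Add(105, Add(19, Mul(-20, -81)), -2761), -1) = Pow(Add(105, Add(19, 1620), -2761), -1) = Pow(Add(105, 1639, -2761), -1) = Pow(-1017, -1) = Rational(-1, 1017)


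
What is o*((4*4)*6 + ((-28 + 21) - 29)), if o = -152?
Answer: -9120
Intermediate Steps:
o*((4*4)*6 + ((-28 + 21) - 29)) = -152*((4*4)*6 + ((-28 + 21) - 29)) = -152*(16*6 + (-7 - 29)) = -152*(96 - 36) = -152*60 = -9120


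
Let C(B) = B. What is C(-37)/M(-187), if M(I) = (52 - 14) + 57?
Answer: -37/95 ≈ -0.38947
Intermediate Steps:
M(I) = 95 (M(I) = 38 + 57 = 95)
C(-37)/M(-187) = -37/95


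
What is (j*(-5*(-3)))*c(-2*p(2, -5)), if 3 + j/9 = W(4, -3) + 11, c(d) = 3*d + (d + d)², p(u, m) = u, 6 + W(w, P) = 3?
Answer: 35100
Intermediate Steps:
W(w, P) = -3 (W(w, P) = -6 + 3 = -3)
c(d) = 3*d + 4*d² (c(d) = 3*d + (2*d)² = 3*d + 4*d²)
j = 45 (j = -27 + 9*(-3 + 11) = -27 + 9*8 = -27 + 72 = 45)
(j*(-5*(-3)))*c(-2*p(2, -5)) = (45*(-5*(-3)))*((-2*2)*(3 + 4*(-2*2))) = (45*15)*(-4*(3 + 4*(-4))) = 675*(-4*(3 - 16)) = 675*(-4*(-13)) = 675*52 = 35100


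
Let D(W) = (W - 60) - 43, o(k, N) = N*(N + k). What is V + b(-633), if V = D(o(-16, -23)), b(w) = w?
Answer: 161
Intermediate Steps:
D(W) = -103 + W (D(W) = (-60 + W) - 43 = -103 + W)
V = 794 (V = -103 - 23*(-23 - 16) = -103 - 23*(-39) = -103 + 897 = 794)
V + b(-633) = 794 - 633 = 161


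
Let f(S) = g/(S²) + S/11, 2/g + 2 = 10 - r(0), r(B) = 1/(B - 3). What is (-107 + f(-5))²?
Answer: 545654051856/47265625 ≈ 11544.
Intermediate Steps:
r(B) = 1/(-3 + B)
g = 6/25 (g = 2/(-2 + (10 - 1/(-3 + 0))) = 2/(-2 + (10 - 1/(-3))) = 2/(-2 + (10 - 1*(-⅓))) = 2/(-2 + (10 + ⅓)) = 2/(-2 + 31/3) = 2/(25/3) = 2*(3/25) = 6/25 ≈ 0.24000)
f(S) = S/11 + 6/(25*S²) (f(S) = 6/(25*(S²)) + S/11 = 6/(25*S²) + S*(1/11) = 6/(25*S²) + S/11 = S/11 + 6/(25*S²))
(-107 + f(-5))² = (-107 + ((1/11)*(-5) + (6/25)/(-5)²))² = (-107 + (-5/11 + (6/25)*(1/25)))² = (-107 + (-5/11 + 6/625))² = (-107 - 3059/6875)² = (-738684/6875)² = 545654051856/47265625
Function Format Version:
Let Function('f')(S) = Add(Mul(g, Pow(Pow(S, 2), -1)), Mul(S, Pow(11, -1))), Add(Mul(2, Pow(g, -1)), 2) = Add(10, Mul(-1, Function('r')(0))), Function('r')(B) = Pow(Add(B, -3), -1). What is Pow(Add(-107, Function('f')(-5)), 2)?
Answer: Rational(545654051856, 47265625) ≈ 11544.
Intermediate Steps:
Function('r')(B) = Pow(Add(-3, B), -1)
g = Rational(6, 25) (g = Mul(2, Pow(Add(-2, Add(10, Mul(-1, Pow(Add(-3, 0), -1)))), -1)) = Mul(2, Pow(Add(-2, Add(10, Mul(-1, Pow(-3, -1)))), -1)) = Mul(2, Pow(Add(-2, Add(10, Mul(-1, Rational(-1, 3)))), -1)) = Mul(2, Pow(Add(-2, Add(10, Rational(1, 3))), -1)) = Mul(2, Pow(Add(-2, Rational(31, 3)), -1)) = Mul(2, Pow(Rational(25, 3), -1)) = Mul(2, Rational(3, 25)) = Rational(6, 25) ≈ 0.24000)
Function('f')(S) = Add(Mul(Rational(1, 11), S), Mul(Rational(6, 25), Pow(S, -2))) (Function('f')(S) = Add(Mul(Rational(6, 25), Pow(Pow(S, 2), -1)), Mul(S, Pow(11, -1))) = Add(Mul(Rational(6, 25), Pow(S, -2)), Mul(S, Rational(1, 11))) = Add(Mul(Rational(6, 25), Pow(S, -2)), Mul(Rational(1, 11), S)) = Add(Mul(Rational(1, 11), S), Mul(Rational(6, 25), Pow(S, -2))))
Pow(Add(-107, Function('f')(-5)), 2) = Pow(Add(-107, Add(Mul(Rational(1, 11), -5), Mul(Rational(6, 25), Pow(-5, -2)))), 2) = Pow(Add(-107, Add(Rational(-5, 11), Mul(Rational(6, 25), Rational(1, 25)))), 2) = Pow(Add(-107, Add(Rational(-5, 11), Rational(6, 625))), 2) = Pow(Add(-107, Rational(-3059, 6875)), 2) = Pow(Rational(-738684, 6875), 2) = Rational(545654051856, 47265625)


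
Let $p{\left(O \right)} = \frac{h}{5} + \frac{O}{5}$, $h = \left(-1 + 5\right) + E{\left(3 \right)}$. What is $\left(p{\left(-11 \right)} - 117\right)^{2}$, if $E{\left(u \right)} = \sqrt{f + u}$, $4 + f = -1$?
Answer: $\frac{\left(592 - i \sqrt{2}\right)^{2}}{25} \approx 14018.0 - 66.977 i$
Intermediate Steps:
$f = -5$ ($f = -4 - 1 = -5$)
$E{\left(u \right)} = \sqrt{-5 + u}$
$h = 4 + i \sqrt{2}$ ($h = \left(-1 + 5\right) + \sqrt{-5 + 3} = 4 + \sqrt{-2} = 4 + i \sqrt{2} \approx 4.0 + 1.4142 i$)
$p{\left(O \right)} = \frac{4}{5} + \frac{O}{5} + \frac{i \sqrt{2}}{5}$ ($p{\left(O \right)} = \frac{4 + i \sqrt{2}}{5} + \frac{O}{5} = \left(4 + i \sqrt{2}\right) \frac{1}{5} + O \frac{1}{5} = \left(\frac{4}{5} + \frac{i \sqrt{2}}{5}\right) + \frac{O}{5} = \frac{4}{5} + \frac{O}{5} + \frac{i \sqrt{2}}{5}$)
$\left(p{\left(-11 \right)} - 117\right)^{2} = \left(\left(\frac{4}{5} + \frac{1}{5} \left(-11\right) + \frac{i \sqrt{2}}{5}\right) - 117\right)^{2} = \left(\left(\frac{4}{5} - \frac{11}{5} + \frac{i \sqrt{2}}{5}\right) - 117\right)^{2} = \left(\left(- \frac{7}{5} + \frac{i \sqrt{2}}{5}\right) - 117\right)^{2} = \left(- \frac{592}{5} + \frac{i \sqrt{2}}{5}\right)^{2}$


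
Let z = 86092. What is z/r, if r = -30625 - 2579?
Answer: -21523/8301 ≈ -2.5928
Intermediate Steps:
r = -33204
z/r = 86092/(-33204) = 86092*(-1/33204) = -21523/8301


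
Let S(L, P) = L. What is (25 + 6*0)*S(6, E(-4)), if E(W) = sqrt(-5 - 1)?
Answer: 150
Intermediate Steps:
E(W) = I*sqrt(6) (E(W) = sqrt(-6) = I*sqrt(6))
(25 + 6*0)*S(6, E(-4)) = (25 + 6*0)*6 = (25 + 0)*6 = 25*6 = 150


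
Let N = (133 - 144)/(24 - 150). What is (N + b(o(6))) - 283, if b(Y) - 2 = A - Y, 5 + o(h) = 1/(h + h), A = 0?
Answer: -69551/252 ≈ -276.00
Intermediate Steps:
N = 11/126 (N = -11/(-126) = -11*(-1/126) = 11/126 ≈ 0.087302)
o(h) = -5 + 1/(2*h) (o(h) = -5 + 1/(h + h) = -5 + 1/(2*h))
b(Y) = 2 - Y (b(Y) = 2 + (0 - Y) = 2 - Y)
(N + b(o(6))) - 283 = (11/126 + (2 - (-5 + (1/2)/6))) - 283 = (11/126 + (2 - (-5 + (1/2)*(1/6)))) - 283 = (11/126 + (2 - (-5 + 1/12))) - 283 = (11/126 + (2 - 1*(-59/12))) - 283 = (11/126 + (2 + 59/12)) - 283 = (11/126 + 83/12) - 283 = 1765/252 - 283 = -69551/252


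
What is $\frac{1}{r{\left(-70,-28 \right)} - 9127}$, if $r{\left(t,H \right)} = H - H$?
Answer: $- \frac{1}{9127} \approx -0.00010956$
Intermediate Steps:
$r{\left(t,H \right)} = 0$
$\frac{1}{r{\left(-70,-28 \right)} - 9127} = \frac{1}{0 - 9127} = \frac{1}{-9127} = - \frac{1}{9127}$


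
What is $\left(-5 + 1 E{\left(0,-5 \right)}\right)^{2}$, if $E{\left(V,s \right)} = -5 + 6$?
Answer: $16$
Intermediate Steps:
$E{\left(V,s \right)} = 1$
$\left(-5 + 1 E{\left(0,-5 \right)}\right)^{2} = \left(-5 + 1 \cdot 1\right)^{2} = \left(-5 + 1\right)^{2} = \left(-4\right)^{2} = 16$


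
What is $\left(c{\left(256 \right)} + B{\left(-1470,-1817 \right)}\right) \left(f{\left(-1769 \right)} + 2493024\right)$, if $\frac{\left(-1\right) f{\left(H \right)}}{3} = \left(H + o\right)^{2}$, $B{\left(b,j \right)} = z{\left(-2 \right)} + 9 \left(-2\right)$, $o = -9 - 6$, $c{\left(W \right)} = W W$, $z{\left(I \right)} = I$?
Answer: $-462211711104$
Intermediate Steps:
$c{\left(W \right)} = W^{2}$
$o = -15$
$B{\left(b,j \right)} = -20$ ($B{\left(b,j \right)} = -2 + 9 \left(-2\right) = -2 - 18 = -20$)
$f{\left(H \right)} = - 3 \left(-15 + H\right)^{2}$ ($f{\left(H \right)} = - 3 \left(H - 15\right)^{2} = - 3 \left(-15 + H\right)^{2}$)
$\left(c{\left(256 \right)} + B{\left(-1470,-1817 \right)}\right) \left(f{\left(-1769 \right)} + 2493024\right) = \left(256^{2} - 20\right) \left(- 3 \left(-15 - 1769\right)^{2} + 2493024\right) = \left(65536 - 20\right) \left(- 3 \left(-1784\right)^{2} + 2493024\right) = 65516 \left(\left(-3\right) 3182656 + 2493024\right) = 65516 \left(-9547968 + 2493024\right) = 65516 \left(-7054944\right) = -462211711104$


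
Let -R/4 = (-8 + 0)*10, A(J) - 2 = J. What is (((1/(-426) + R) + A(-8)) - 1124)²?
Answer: 119067093721/181476 ≈ 6.5610e+5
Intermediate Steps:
A(J) = 2 + J
R = 320 (R = -4*(-8 + 0)*10 = -(-32)*10 = -4*(-80) = 320)
(((1/(-426) + R) + A(-8)) - 1124)² = (((1/(-426) + 320) + (2 - 8)) - 1124)² = (((-1/426 + 320) - 6) - 1124)² = ((136319/426 - 6) - 1124)² = (133763/426 - 1124)² = (-345061/426)² = 119067093721/181476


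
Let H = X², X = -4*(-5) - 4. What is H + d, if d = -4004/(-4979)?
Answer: 98356/383 ≈ 256.80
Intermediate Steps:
X = 16 (X = 20 - 4 = 16)
d = 308/383 (d = -4004*(-1/4979) = 308/383 ≈ 0.80418)
H = 256 (H = 16² = 256)
H + d = 256 + 308/383 = 98356/383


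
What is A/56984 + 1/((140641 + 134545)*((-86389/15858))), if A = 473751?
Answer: 5631251079174291/677341551242168 ≈ 8.3138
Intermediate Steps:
A/56984 + 1/((140641 + 134545)*((-86389/15858))) = 473751/56984 + 1/((140641 + 134545)*((-86389/15858))) = 473751*(1/56984) + 1/(275186*((-86389*1/15858))) = 473751/56984 + 1/(275186*(-86389/15858)) = 473751/56984 + (1/275186)*(-15858/86389) = 473751/56984 - 7929/11886521677 = 5631251079174291/677341551242168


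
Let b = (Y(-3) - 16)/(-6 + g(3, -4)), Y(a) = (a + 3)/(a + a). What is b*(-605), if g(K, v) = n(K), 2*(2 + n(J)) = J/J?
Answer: -3872/3 ≈ -1290.7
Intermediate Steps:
n(J) = -3/2 (n(J) = -2 + (J/J)/2 = -2 + (1/2)*1 = -2 + 1/2 = -3/2)
Y(a) = (3 + a)/(2*a) (Y(a) = (3 + a)/((2*a)) = (3 + a)*(1/(2*a)) = (3 + a)/(2*a))
g(K, v) = -3/2
b = 32/15 (b = ((1/2)*(3 - 3)/(-3) - 16)/(-6 - 3/2) = ((1/2)*(-1/3)*0 - 16)/(-15/2) = (0 - 16)*(-2/15) = -16*(-2/15) = 32/15 ≈ 2.1333)
b*(-605) = (32/15)*(-605) = -3872/3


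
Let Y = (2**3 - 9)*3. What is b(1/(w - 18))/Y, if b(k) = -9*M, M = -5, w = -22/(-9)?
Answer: -15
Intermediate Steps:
w = 22/9 (w = -22*(-1/9) = 22/9 ≈ 2.4444)
Y = -3 (Y = (8 - 9)*3 = -1*3 = -3)
b(k) = 45 (b(k) = -9*(-5) = 45)
b(1/(w - 18))/Y = 45/(-3) = 45*(-1/3) = -15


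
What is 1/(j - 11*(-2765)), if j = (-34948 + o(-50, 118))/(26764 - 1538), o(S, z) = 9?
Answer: 25226/767213851 ≈ 3.2880e-5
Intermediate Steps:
j = -34939/25226 (j = (-34948 + 9)/(26764 - 1538) = -34939/25226 ≈ -1.3850)
1/(j - 11*(-2765)) = 1/(-34939/25226 - 11*(-2765)) = 1/(-34939/25226 + 30415) = 1/(767213851/25226) = 25226/767213851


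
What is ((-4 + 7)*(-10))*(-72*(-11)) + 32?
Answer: -23728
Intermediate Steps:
((-4 + 7)*(-10))*(-72*(-11)) + 32 = (3*(-10))*792 + 32 = -30*792 + 32 = -23760 + 32 = -23728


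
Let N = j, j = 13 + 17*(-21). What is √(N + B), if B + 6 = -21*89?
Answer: I*√2219 ≈ 47.106*I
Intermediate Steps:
B = -1875 (B = -6 - 21*89 = -6 - 1869 = -1875)
j = -344 (j = 13 - 357 = -344)
N = -344
√(N + B) = √(-344 - 1875) = √(-2219) = I*√2219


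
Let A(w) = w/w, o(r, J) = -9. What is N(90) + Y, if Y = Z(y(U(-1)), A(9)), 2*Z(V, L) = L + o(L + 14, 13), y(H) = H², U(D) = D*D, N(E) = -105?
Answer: -109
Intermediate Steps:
A(w) = 1
U(D) = D²
Z(V, L) = -9/2 + L/2 (Z(V, L) = (L - 9)/2 = (-9 + L)/2 = -9/2 + L/2)
Y = -4 (Y = -9/2 + (½)*1 = -9/2 + ½ = -4)
N(90) + Y = -105 - 4 = -109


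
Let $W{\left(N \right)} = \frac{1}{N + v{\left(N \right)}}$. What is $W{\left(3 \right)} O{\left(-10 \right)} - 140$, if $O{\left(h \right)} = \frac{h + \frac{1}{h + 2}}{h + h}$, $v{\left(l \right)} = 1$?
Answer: $- \frac{89519}{640} \approx -139.87$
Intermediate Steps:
$W{\left(N \right)} = \frac{1}{1 + N}$ ($W{\left(N \right)} = \frac{1}{N + 1} = \frac{1}{1 + N}$)
$O{\left(h \right)} = \frac{h + \frac{1}{2 + h}}{2 h}$
$W{\left(3 \right)} O{\left(-10 \right)} - 140 = \frac{\frac{1}{2} \frac{1}{-10} \frac{1}{2 - 10} \left(1 + \left(-10\right)^{2} + 2 \left(-10\right)\right)}{1 + 3} - 140 = \frac{\frac{1}{2} \left(- \frac{1}{10}\right) \frac{1}{-8} \left(1 + 100 - 20\right)}{4} - 140 = \frac{\frac{1}{2} \left(- \frac{1}{10}\right) \left(- \frac{1}{8}\right) 81}{4} - 140 = \frac{1}{4} \cdot \frac{81}{160} - 140 = \frac{81}{640} - 140 = - \frac{89519}{640}$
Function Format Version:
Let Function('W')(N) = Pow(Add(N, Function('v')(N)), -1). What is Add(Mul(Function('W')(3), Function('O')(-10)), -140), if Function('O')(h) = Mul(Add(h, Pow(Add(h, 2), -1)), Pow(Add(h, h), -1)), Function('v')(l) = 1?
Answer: Rational(-89519, 640) ≈ -139.87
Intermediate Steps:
Function('W')(N) = Pow(Add(1, N), -1) (Function('W')(N) = Pow(Add(N, 1), -1) = Pow(Add(1, N), -1))
Function('O')(h) = Mul(Rational(1, 2), Pow(h, -1), Add(h, Pow(Add(2, h), -1))) (Function('O')(h) = Mul(Add(h, Pow(Add(2, h), -1)), Pow(Mul(2, h), -1)) = Mul(Add(h, Pow(Add(2, h), -1)), Mul(Rational(1, 2), Pow(h, -1))) = Mul(Rational(1, 2), Pow(h, -1), Add(h, Pow(Add(2, h), -1))))
Add(Mul(Function('W')(3), Function('O')(-10)), -140) = Add(Mul(Pow(Add(1, 3), -1), Mul(Rational(1, 2), Pow(-10, -1), Pow(Add(2, -10), -1), Add(1, Pow(-10, 2), Mul(2, -10)))), -140) = Add(Mul(Pow(4, -1), Mul(Rational(1, 2), Rational(-1, 10), Pow(-8, -1), Add(1, 100, -20))), -140) = Add(Mul(Rational(1, 4), Mul(Rational(1, 2), Rational(-1, 10), Rational(-1, 8), 81)), -140) = Add(Mul(Rational(1, 4), Rational(81, 160)), -140) = Add(Rational(81, 640), -140) = Rational(-89519, 640)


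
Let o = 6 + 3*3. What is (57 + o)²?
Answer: 5184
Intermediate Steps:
o = 15 (o = 6 + 9 = 15)
(57 + o)² = (57 + 15)² = 72² = 5184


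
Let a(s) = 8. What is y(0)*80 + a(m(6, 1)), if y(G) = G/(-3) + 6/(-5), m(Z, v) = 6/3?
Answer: -88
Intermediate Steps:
m(Z, v) = 2 (m(Z, v) = 6*(⅓) = 2)
y(G) = -6/5 - G/3 (y(G) = G*(-⅓) + 6*(-⅕) = -G/3 - 6/5 = -6/5 - G/3)
y(0)*80 + a(m(6, 1)) = (-6/5 - ⅓*0)*80 + 8 = (-6/5 + 0)*80 + 8 = -6/5*80 + 8 = -96 + 8 = -88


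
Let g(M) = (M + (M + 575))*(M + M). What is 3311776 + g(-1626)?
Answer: 12017380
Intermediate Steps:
g(M) = 2*M*(575 + 2*M) (g(M) = (M + (575 + M))*(2*M) = (575 + 2*M)*(2*M) = 2*M*(575 + 2*M))
3311776 + g(-1626) = 3311776 + 2*(-1626)*(575 + 2*(-1626)) = 3311776 + 2*(-1626)*(575 - 3252) = 3311776 + 2*(-1626)*(-2677) = 3311776 + 8705604 = 12017380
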